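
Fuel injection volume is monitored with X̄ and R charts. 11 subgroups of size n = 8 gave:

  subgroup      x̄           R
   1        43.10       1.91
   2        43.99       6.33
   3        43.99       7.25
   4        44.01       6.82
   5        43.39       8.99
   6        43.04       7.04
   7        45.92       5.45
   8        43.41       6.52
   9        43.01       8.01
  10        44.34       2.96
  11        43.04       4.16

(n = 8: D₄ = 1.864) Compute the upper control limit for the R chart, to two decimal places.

R̄ = (1.91 + 6.33 + 7.25 + 6.82 + 8.99 + 7.04 + 5.45 + 6.52 + 8.01 + 2.96 + 4.16) / 11 = 65.4400 / 11 = 5.9491
UCL_R = D₄·R̄ = 1.864 × 5.9491 = 11.0891

11.09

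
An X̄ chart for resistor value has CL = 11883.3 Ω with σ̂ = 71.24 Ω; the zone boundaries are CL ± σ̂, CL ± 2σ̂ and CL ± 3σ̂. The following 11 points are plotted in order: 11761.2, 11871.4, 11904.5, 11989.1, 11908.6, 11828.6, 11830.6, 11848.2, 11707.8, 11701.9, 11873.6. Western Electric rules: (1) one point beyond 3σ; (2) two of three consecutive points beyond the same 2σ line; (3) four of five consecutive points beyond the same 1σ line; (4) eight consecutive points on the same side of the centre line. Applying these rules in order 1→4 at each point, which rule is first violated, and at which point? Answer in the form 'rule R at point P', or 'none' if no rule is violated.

rule 2 at point 10

Zone of each point (C = within 1σ̂, B = 1σ̂–2σ̂, A = 2σ̂–3σ̂, * = beyond 3σ̂; sign = side of CL): 1:-B, 2:-C, 3:+C, 4:+B, 5:+C, 6:-C, 7:-C, 8:-C, 9:-A, 10:-A, 11:-C
Rule 2 (two of three consecutive points beyond the same 2σ limit) is satisfied at point 10.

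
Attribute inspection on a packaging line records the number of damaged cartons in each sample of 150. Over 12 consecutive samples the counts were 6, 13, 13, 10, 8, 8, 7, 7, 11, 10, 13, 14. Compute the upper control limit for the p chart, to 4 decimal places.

p̄ = Σdᵢ / (k·n) = 120 / (12 × 150) = 0.06667
UCL = p̄ + 3·√(p̄(1−p̄)/n) = 0.06667 + 3 × √(0.06667×0.93333/150) = 0.06667 + 3 × 0.02037 = 0.12777

0.1278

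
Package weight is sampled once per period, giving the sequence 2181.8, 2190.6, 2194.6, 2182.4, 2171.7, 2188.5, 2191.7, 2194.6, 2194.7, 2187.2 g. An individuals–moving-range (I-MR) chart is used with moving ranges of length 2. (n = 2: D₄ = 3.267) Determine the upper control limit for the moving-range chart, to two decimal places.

Moving ranges: 8.8, 4.0, 12.2, 10.7, 16.8, 3.2, 2.9, 0.1, 7.5; M̄R̄ = 66.2000 / 9 = 7.3556
UCL_MR = D₄·M̄R̄ = 3.267 × 7.3556 = 24.0306

24.03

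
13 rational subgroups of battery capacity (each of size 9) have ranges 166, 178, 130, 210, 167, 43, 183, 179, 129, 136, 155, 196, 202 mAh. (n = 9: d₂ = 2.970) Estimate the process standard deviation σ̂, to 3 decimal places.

53.717

R̄ = (166 + 178 + 130 + 210 + 167 + 43 + 183 + 179 + 129 + 136 + 155 + 196 + 202) / 13 = 159.5385
σ̂ = R̄ / d₂ = 159.5385 / 2.970 = 53.7167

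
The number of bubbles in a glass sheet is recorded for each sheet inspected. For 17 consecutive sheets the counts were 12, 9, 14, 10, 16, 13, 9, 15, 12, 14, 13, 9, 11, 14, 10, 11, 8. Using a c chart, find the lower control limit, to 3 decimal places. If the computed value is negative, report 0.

c̄ = (12 + 9 + 14 + 10 + 16 + 13 + 9 + 15 + 12 + 14 + 13 + 9 + 11 + 14 + 10 + 11 + 8) / 17 = 200 / 17 = 11.7647
LCL = c̄ − 3√c̄ = 11.7647 − 3 × 3.4300 = 1.4748

1.475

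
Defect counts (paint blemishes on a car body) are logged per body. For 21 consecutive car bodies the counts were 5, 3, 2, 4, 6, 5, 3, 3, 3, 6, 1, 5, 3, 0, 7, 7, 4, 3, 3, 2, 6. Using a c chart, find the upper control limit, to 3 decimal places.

c̄ = (5 + 3 + 2 + 4 + 6 + 5 + 3 + 3 + 3 + 6 + 1 + 5 + 3 + 0 + 7 + 7 + 4 + 3 + 3 + 2 + 6) / 21 = 81 / 21 = 3.8571
UCL = c̄ + 3√c̄ = 3.8571 + 3 × √3.8571 = 3.8571 + 3 × 1.9640 = 9.7490

9.749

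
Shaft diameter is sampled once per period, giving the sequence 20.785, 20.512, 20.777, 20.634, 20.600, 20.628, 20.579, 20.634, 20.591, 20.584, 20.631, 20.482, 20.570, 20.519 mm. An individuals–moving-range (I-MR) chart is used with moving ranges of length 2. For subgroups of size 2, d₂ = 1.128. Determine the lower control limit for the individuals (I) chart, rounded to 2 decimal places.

X̄ = (20.785 + 20.512 + 20.777 + 20.634 + 20.600 + 20.628 + 20.579 + 20.634 + 20.591 + 20.584 + 20.631 + 20.482 + 20.570 + 20.519) / 14 = 20.6090
Moving ranges: 0.273, 0.265, 0.143, 0.034, 0.028, 0.049, 0.055, 0.043, 0.007, 0.047, 0.149, 0.088, 0.051; M̄R̄ = 1.2320 / 13 = 0.0948
LCL = X̄ − 3·M̄R̄/d₂ = 20.6090 − 3 × 0.0948 / 1.128 = 20.3570

20.36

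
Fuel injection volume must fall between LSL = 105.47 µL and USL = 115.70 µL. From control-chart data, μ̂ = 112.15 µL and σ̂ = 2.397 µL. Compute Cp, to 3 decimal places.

0.711

Cp = (USL − LSL) / (6σ̂) = (115.70 − 105.47) / (6 × 2.397) = 10.2300 / 14.3820 = 0.7113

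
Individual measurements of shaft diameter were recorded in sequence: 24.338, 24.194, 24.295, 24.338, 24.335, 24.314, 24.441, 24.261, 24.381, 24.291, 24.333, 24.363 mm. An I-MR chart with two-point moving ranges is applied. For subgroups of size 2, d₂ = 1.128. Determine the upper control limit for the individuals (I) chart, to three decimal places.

X̄ = (24.338 + 24.194 + 24.295 + 24.338 + 24.335 + 24.314 + 24.441 + 24.261 + 24.381 + 24.291 + 24.333 + 24.363) / 12 = 24.3237
Moving ranges: 0.144, 0.101, 0.043, 0.003, 0.021, 0.127, 0.180, 0.120, 0.090, 0.042, 0.030; M̄R̄ = 0.9010 / 11 = 0.0819
UCL = X̄ + 3·M̄R̄/d₂ = 24.3237 + 3 × 0.0819 / 1.128 = 24.5415

24.542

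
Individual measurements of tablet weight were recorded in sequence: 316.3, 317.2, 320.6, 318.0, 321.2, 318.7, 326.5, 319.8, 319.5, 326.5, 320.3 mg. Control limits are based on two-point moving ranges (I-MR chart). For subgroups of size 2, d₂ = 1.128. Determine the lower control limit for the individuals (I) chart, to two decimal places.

309.62

X̄ = (316.3 + 317.2 + 320.6 + 318.0 + 321.2 + 318.7 + 326.5 + 319.8 + 319.5 + 326.5 + 320.3) / 11 = 320.4182
Moving ranges: 0.9, 3.4, 2.6, 3.2, 2.5, 7.8, 6.7, 0.3, 7.0, 6.2; M̄R̄ = 40.6000 / 10 = 4.0600
LCL = X̄ − 3·M̄R̄/d₂ = 320.4182 − 3 × 4.0600 / 1.128 = 309.6203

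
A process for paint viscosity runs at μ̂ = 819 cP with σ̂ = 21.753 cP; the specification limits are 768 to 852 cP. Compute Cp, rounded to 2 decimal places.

0.64

Cp = (USL − LSL) / (6σ̂) = (852 − 768) / (6 × 21.753) = 84.0000 / 130.5180 = 0.6436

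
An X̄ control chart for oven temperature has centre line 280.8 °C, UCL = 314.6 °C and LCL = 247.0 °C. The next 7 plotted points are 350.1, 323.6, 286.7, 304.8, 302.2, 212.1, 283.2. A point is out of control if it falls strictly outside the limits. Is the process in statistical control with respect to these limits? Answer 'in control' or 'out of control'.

out of control

Compare each point to [247.0, 314.6]: sample 1 = 350.1 > UCL; sample 2 = 323.6 > UCL; sample 6 = 212.1 < LCL.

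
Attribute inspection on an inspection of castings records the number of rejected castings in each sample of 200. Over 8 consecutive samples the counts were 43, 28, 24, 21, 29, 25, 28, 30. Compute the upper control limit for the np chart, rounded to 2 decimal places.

43.33

p̄ = Σdᵢ / (k·n) = 228 / (8 × 200) = 0.14250
UCL = np̄ + 3·√(np̄(1−p̄)) = 28.5000 + 3 × √(28.5000×0.85750) = 28.5000 + 3 × 4.9436 = 43.3307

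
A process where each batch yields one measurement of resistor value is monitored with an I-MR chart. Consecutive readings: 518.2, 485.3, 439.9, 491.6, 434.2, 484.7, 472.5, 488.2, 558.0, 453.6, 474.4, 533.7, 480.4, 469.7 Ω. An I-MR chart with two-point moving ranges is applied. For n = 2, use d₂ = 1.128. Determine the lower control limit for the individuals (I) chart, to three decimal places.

365.103

X̄ = (518.2 + 485.3 + 439.9 + 491.6 + 434.2 + 484.7 + 472.5 + 488.2 + 558.0 + 453.6 + 474.4 + 533.7 + 480.4 + 469.7) / 14 = 484.6000
Moving ranges: 32.9, 45.4, 51.7, 57.4, 50.5, 12.2, 15.7, 69.8, 104.4, 20.8, 59.3, 53.3, 10.7; M̄R̄ = 584.1000 / 13 = 44.9308
LCL = X̄ − 3·M̄R̄/d₂ = 484.6000 − 3 × 44.9308 / 1.128 = 365.1033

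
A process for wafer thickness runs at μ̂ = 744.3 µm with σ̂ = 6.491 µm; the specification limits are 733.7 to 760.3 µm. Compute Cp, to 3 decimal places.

0.683

Cp = (USL − LSL) / (6σ̂) = (760.3 − 733.7) / (6 × 6.491) = 26.6000 / 38.9460 = 0.6830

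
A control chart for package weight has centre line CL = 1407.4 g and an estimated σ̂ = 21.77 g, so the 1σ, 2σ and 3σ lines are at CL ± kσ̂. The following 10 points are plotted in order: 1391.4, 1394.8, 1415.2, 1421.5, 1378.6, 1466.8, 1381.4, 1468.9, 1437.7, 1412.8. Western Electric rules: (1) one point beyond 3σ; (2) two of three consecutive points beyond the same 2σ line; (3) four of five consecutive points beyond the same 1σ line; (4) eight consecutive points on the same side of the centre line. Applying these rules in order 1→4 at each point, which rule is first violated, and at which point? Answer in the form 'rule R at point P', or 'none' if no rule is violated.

rule 2 at point 8

Zone of each point (C = within 1σ̂, B = 1σ̂–2σ̂, A = 2σ̂–3σ̂, * = beyond 3σ̂; sign = side of CL): 1:-C, 2:-C, 3:+C, 4:+C, 5:-B, 6:+A, 7:-B, 8:+A, 9:+B, 10:+C
Rule 2 (two of three consecutive points beyond the same 2σ limit) is satisfied at point 8.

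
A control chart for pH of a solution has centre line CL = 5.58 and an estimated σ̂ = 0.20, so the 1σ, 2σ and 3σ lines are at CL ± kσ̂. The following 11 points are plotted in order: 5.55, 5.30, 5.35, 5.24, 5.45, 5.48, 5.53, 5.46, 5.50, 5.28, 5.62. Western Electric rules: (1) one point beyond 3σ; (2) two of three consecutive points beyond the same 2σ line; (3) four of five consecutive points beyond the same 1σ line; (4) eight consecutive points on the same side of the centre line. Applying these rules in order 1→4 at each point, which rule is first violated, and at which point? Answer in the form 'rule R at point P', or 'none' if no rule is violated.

Zone of each point (C = within 1σ̂, B = 1σ̂–2σ̂, A = 2σ̂–3σ̂, * = beyond 3σ̂; sign = side of CL): 1:-C, 2:-B, 3:-B, 4:-B, 5:-C, 6:-C, 7:-C, 8:-C, 9:-C, 10:-B, 11:+C
Rule 4 (eight consecutive points on the same side of the centre line) is satisfied at point 8.

rule 4 at point 8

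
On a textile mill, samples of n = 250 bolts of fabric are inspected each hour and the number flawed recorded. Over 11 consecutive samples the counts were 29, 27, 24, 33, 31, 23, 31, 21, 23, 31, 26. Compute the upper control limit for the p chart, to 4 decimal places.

0.1678

p̄ = Σdᵢ / (k·n) = 299 / (11 × 250) = 0.10873
UCL = p̄ + 3·√(p̄(1−p̄)/n) = 0.10873 + 3 × √(0.10873×0.89127/250) = 0.10873 + 3 × 0.01969 = 0.16779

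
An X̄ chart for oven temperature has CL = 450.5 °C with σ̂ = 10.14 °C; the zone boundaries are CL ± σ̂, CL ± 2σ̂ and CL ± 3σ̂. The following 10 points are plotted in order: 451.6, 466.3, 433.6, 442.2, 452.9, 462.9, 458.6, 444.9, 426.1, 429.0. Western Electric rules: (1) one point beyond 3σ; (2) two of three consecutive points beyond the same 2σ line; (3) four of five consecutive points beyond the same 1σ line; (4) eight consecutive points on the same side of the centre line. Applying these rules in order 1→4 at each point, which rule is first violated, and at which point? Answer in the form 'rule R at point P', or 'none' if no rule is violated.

rule 2 at point 10

Zone of each point (C = within 1σ̂, B = 1σ̂–2σ̂, A = 2σ̂–3σ̂, * = beyond 3σ̂; sign = side of CL): 1:+C, 2:+B, 3:-B, 4:-C, 5:+C, 6:+B, 7:+C, 8:-C, 9:-A, 10:-A
Rule 2 (two of three consecutive points beyond the same 2σ limit) is satisfied at point 10.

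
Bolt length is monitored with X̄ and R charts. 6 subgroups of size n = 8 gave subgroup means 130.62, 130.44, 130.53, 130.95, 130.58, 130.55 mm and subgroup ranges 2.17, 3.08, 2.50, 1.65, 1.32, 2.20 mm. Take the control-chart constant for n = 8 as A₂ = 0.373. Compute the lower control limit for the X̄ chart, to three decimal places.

X̄̄ = (130.62 + 130.44 + 130.53 + 130.95 + 130.58 + 130.55) / 6 = 783.6700 / 6 = 130.6117
R̄ = (2.17 + 3.08 + 2.50 + 1.65 + 1.32 + 2.20) / 6 = 12.9200 / 6 = 2.1533
LCL = X̄̄ − A₂·R̄ = 130.6117 − 0.373 × 2.1533 = 129.8085

129.808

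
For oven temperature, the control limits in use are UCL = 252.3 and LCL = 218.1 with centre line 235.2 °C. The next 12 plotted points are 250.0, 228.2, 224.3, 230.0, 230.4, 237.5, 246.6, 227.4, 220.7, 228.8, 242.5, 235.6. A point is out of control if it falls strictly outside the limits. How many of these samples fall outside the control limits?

All 12 points lie within [218.1, 252.3].

0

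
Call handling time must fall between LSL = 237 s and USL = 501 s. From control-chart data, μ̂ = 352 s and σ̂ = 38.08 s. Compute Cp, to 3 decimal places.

1.155

Cp = (USL − LSL) / (6σ̂) = (501 − 237) / (6 × 38.08) = 264.0000 / 228.4800 = 1.1555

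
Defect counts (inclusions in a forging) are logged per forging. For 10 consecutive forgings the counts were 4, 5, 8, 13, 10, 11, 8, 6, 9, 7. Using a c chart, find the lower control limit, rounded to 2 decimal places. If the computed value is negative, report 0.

0.00

c̄ = (4 + 5 + 8 + 13 + 10 + 11 + 8 + 6 + 9 + 7) / 10 = 81 / 10 = 8.1000
LCL = c̄ − 3√c̄ = 8.1000 − 3 × 2.8460 = -0.4381 → 0 (cannot be negative)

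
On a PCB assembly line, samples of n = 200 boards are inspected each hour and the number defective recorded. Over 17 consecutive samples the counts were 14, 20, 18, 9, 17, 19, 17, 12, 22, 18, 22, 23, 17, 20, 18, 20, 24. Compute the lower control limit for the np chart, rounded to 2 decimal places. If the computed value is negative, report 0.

6.02

p̄ = Σdᵢ / (k·n) = 310 / (17 × 200) = 0.09118
LCL = np̄ − 3·√(np̄(1−p̄)) = 18.2353 − 3 × 4.0710 = 6.0224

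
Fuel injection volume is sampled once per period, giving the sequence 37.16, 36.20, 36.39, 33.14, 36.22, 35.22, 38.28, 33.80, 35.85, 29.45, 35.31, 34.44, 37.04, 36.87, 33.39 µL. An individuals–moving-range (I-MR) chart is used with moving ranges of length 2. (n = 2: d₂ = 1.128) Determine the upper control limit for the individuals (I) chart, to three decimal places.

X̄ = (37.16 + 36.20 + 36.39 + 33.14 + 36.22 + 35.22 + 38.28 + 33.80 + 35.85 + 29.45 + 35.31 + 34.44 + 37.04 + 36.87 + 33.39) / 15 = 35.2507
Moving ranges: 0.96, 0.19, 3.25, 3.08, 1.00, 3.06, 4.48, 2.05, 6.40, 5.86, 0.87, 2.60, 0.17, 3.48; M̄R̄ = 37.4500 / 14 = 2.6750
UCL = X̄ + 3·M̄R̄/d₂ = 35.2507 + 3 × 2.6750 / 1.128 = 42.3650

42.365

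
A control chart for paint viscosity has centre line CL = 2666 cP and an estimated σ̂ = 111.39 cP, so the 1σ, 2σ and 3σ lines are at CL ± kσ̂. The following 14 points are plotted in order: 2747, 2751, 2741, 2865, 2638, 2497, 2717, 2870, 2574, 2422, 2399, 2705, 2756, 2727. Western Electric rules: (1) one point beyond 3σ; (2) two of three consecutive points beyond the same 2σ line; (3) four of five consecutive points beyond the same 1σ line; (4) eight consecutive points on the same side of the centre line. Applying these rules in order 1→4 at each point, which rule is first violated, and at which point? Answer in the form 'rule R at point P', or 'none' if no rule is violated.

Zone of each point (C = within 1σ̂, B = 1σ̂–2σ̂, A = 2σ̂–3σ̂, * = beyond 3σ̂; sign = side of CL): 1:+C, 2:+C, 3:+C, 4:+B, 5:-C, 6:-B, 7:+C, 8:+B, 9:-C, 10:-A, 11:-A, 12:+C, 13:+C, 14:+C
Rule 2 (two of three consecutive points beyond the same 2σ limit) is satisfied at point 11.

rule 2 at point 11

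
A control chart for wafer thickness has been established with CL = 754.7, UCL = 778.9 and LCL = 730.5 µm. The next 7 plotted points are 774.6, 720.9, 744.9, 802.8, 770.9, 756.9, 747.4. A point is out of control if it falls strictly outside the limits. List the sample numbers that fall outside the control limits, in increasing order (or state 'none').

Compare each point to [730.5, 778.9]: sample 2 = 720.9 < LCL; sample 4 = 802.8 > UCL.

2, 4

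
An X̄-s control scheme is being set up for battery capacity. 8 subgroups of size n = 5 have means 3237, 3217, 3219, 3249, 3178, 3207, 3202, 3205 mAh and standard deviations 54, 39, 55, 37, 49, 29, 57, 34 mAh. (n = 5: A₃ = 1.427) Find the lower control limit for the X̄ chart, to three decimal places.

X̄̄ = (3237 + 3217 + 3219 + 3249 + 3178 + 3207 + 3202 + 3205) / 8 = 3214.2500
s̄ = (54 + 39 + 55 + 37 + 49 + 29 + 57 + 34) / 8 = 44.2500
LCL = X̄̄ − A₃·s̄ = 3214.2500 − 1.427 × 44.2500 = 3151.1053

3151.105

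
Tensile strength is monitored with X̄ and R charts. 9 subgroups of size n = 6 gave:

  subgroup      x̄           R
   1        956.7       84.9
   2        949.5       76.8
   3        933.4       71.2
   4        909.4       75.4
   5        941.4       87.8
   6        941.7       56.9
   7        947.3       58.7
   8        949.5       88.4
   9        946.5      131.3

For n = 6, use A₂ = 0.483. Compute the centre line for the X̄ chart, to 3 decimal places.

X̄̄ = (956.7 + 949.5 + 933.4 + 909.4 + 941.4 + 941.7 + 947.3 + 949.5 + 946.5) / 9 = 8475.4000 / 9 = 941.7111
CL = X̄̄ = 941.7111

941.711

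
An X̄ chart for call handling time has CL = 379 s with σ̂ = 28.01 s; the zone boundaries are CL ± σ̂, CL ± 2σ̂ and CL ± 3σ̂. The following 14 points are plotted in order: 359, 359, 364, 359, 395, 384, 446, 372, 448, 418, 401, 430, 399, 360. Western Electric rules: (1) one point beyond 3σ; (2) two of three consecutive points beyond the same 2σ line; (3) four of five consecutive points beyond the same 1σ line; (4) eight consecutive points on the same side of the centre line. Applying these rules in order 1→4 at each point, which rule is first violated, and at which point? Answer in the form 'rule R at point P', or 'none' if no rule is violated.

Zone of each point (C = within 1σ̂, B = 1σ̂–2σ̂, A = 2σ̂–3σ̂, * = beyond 3σ̂; sign = side of CL): 1:-C, 2:-C, 3:-C, 4:-C, 5:+C, 6:+C, 7:+A, 8:-C, 9:+A, 10:+B, 11:+C, 12:+B, 13:+C, 14:-C
Rule 2 (two of three consecutive points beyond the same 2σ limit) is satisfied at point 9.

rule 2 at point 9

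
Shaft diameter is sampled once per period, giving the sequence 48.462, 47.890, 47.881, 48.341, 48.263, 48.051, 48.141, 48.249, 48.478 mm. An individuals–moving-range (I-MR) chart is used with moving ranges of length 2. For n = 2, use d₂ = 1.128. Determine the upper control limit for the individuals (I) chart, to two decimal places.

X̄ = (48.462 + 47.890 + 47.881 + 48.341 + 48.263 + 48.051 + 48.141 + 48.249 + 48.478) / 9 = 48.1951
Moving ranges: 0.572, 0.009, 0.460, 0.078, 0.212, 0.090, 0.108, 0.229; M̄R̄ = 1.7580 / 8 = 0.2198
UCL = X̄ + 3·M̄R̄/d₂ = 48.1951 + 3 × 0.2198 / 1.128 = 48.7796

48.78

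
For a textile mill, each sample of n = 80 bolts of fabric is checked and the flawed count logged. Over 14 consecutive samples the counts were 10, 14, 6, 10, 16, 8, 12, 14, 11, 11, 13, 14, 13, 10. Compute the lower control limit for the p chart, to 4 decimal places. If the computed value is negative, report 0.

0.0267

p̄ = Σdᵢ / (k·n) = 162 / (14 × 80) = 0.14464
LCL = p̄ − 3·√(p̄(1−p̄)/n) = 0.14464 − 3 × 0.03933 = 0.02667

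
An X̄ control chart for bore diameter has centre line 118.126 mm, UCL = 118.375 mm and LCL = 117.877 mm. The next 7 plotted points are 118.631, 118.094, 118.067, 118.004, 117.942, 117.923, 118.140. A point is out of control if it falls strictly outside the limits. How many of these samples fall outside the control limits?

Compare each point to [117.877, 118.375]: sample 1 = 118.631 > UCL.

1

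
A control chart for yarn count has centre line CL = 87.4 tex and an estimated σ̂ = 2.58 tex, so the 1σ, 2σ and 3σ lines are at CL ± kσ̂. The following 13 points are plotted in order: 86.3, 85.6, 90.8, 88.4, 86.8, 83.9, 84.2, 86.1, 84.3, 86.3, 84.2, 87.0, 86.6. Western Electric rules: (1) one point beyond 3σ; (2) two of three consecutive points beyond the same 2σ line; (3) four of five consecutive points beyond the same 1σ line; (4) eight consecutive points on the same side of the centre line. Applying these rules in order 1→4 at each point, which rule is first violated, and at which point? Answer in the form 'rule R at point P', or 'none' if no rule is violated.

Zone of each point (C = within 1σ̂, B = 1σ̂–2σ̂, A = 2σ̂–3σ̂, * = beyond 3σ̂; sign = side of CL): 1:-C, 2:-C, 3:+B, 4:+C, 5:-C, 6:-B, 7:-B, 8:-C, 9:-B, 10:-C, 11:-B, 12:-C, 13:-C
Rule 4 (eight consecutive points on the same side of the centre line) is satisfied at point 12.

rule 4 at point 12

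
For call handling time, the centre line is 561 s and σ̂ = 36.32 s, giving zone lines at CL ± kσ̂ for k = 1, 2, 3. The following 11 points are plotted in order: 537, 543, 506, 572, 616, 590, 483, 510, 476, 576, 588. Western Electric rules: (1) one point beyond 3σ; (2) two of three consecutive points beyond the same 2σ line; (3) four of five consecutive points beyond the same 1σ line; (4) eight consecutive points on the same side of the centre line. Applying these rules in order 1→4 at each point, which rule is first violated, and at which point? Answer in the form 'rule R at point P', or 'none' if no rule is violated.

Zone of each point (C = within 1σ̂, B = 1σ̂–2σ̂, A = 2σ̂–3σ̂, * = beyond 3σ̂; sign = side of CL): 1:-C, 2:-C, 3:-B, 4:+C, 5:+B, 6:+C, 7:-A, 8:-B, 9:-A, 10:+C, 11:+C
Rule 2 (two of three consecutive points beyond the same 2σ limit) is satisfied at point 9.

rule 2 at point 9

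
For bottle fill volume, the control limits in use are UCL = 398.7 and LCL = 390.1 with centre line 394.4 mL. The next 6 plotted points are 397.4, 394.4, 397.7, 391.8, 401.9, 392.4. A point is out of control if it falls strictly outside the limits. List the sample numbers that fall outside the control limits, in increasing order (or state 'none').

Compare each point to [390.1, 398.7]: sample 5 = 401.9 > UCL.

5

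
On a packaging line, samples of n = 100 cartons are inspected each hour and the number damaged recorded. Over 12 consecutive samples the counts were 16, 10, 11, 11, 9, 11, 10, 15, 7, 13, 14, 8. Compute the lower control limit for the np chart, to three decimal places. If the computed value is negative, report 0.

1.771

p̄ = Σdᵢ / (k·n) = 135 / (12 × 100) = 0.11250
LCL = np̄ − 3·√(np̄(1−p̄)) = 11.2500 − 3 × 3.1598 = 1.7706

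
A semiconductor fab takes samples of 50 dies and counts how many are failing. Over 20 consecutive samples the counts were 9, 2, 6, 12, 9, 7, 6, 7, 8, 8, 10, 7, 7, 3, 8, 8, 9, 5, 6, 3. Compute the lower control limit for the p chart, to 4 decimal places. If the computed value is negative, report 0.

0.0000

p̄ = Σdᵢ / (k·n) = 140 / (20 × 50) = 0.14000
LCL = p̄ − 3·√(p̄(1−p̄)/n) = 0.14000 − 3 × 0.04907 = -0.00721 → 0 (negative, so LCL = 0)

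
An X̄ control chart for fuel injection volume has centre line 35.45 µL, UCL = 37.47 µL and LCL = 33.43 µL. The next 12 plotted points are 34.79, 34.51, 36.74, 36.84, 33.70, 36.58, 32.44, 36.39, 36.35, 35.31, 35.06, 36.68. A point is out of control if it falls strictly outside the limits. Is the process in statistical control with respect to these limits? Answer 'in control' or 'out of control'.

Compare each point to [33.43, 37.47]: sample 7 = 32.44 < LCL.

out of control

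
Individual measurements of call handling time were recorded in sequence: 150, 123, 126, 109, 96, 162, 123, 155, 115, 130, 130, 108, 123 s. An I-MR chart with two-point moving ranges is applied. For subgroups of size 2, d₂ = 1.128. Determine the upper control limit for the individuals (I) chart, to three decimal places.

190.974

X̄ = (150 + 123 + 126 + 109 + 96 + 162 + 123 + 155 + 115 + 130 + 130 + 108 + 123) / 13 = 126.9231
Moving ranges: 27, 3, 17, 13, 66, 39, 32, 40, 15, 0, 22, 15; M̄R̄ = 289.0000 / 12 = 24.0833
UCL = X̄ + 3·M̄R̄/d₂ = 126.9231 + 3 × 24.0833 / 1.128 = 190.9745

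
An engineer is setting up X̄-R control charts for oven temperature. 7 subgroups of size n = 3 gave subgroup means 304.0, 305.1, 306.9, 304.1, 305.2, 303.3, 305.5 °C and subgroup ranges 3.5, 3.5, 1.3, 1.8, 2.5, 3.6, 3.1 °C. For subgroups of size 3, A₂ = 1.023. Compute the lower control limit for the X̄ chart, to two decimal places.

302.05

X̄̄ = (304.0 + 305.1 + 306.9 + 304.1 + 305.2 + 303.3 + 305.5) / 7 = 2134.1000 / 7 = 304.8714
R̄ = (3.5 + 3.5 + 1.3 + 1.8 + 2.5 + 3.6 + 3.1) / 7 = 19.3000 / 7 = 2.7571
LCL = X̄̄ − A₂·R̄ = 304.8714 − 1.023 × 2.7571 = 302.0509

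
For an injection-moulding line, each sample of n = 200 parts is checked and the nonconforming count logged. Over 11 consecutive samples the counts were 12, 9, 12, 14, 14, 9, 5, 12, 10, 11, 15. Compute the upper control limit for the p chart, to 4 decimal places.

p̄ = Σdᵢ / (k·n) = 123 / (11 × 200) = 0.05591
UCL = p̄ + 3·√(p̄(1−p̄)/n) = 0.05591 + 3 × √(0.05591×0.94409/200) = 0.05591 + 3 × 0.01625 = 0.10465

0.1046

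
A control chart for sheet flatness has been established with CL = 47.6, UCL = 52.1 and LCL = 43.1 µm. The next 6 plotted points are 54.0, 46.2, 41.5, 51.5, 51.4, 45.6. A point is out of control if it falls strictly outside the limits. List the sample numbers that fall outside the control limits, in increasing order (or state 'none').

Compare each point to [43.1, 52.1]: sample 1 = 54.0 > UCL; sample 3 = 41.5 < LCL.

1, 3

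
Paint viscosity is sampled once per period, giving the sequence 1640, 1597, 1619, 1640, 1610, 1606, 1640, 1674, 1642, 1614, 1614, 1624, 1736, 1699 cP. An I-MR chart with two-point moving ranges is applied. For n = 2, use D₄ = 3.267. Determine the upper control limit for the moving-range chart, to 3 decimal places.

Moving ranges: 43, 22, 21, 30, 4, 34, 34, 32, 28, 0, 10, 112, 37; M̄R̄ = 407.0000 / 13 = 31.3077
UCL_MR = D₄·M̄R̄ = 3.267 × 31.3077 = 102.2822

102.282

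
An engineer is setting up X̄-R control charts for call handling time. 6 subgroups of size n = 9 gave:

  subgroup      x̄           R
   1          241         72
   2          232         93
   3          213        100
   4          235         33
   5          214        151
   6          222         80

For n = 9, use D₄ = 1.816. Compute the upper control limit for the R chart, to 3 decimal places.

R̄ = (72 + 93 + 100 + 33 + 151 + 80) / 6 = 529.0000 / 6 = 88.1667
UCL_R = D₄·R̄ = 1.816 × 88.1667 = 160.1107

160.111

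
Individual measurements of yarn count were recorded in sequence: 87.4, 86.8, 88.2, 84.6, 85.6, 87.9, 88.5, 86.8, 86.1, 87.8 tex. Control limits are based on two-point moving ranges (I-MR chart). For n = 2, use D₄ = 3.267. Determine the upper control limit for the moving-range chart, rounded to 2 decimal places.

4.94

Moving ranges: 0.6, 1.4, 3.6, 1.0, 2.3, 0.6, 1.7, 0.7, 1.7; M̄R̄ = 13.6000 / 9 = 1.5111
UCL_MR = D₄·M̄R̄ = 3.267 × 1.5111 = 4.9368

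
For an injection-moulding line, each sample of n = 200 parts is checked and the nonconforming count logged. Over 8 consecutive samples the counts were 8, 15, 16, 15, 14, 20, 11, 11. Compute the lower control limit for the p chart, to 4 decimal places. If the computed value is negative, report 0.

p̄ = Σdᵢ / (k·n) = 110 / (8 × 200) = 0.06875
LCL = p̄ − 3·√(p̄(1−p̄)/n) = 0.06875 − 3 × 0.01789 = 0.01507

0.0151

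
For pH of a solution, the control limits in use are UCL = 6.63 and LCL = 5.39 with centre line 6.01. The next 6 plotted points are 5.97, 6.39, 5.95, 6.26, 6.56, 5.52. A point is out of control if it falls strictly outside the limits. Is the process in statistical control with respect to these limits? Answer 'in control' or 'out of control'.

All 6 points lie within [5.39, 6.63].

in control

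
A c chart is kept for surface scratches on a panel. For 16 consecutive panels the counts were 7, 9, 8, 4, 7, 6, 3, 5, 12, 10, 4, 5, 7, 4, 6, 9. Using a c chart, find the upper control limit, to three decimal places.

c̄ = (7 + 9 + 8 + 4 + 7 + 6 + 3 + 5 + 12 + 10 + 4 + 5 + 7 + 4 + 6 + 9) / 16 = 106 / 16 = 6.6250
UCL = c̄ + 3√c̄ = 6.6250 + 3 × √6.6250 = 6.6250 + 3 × 2.5739 = 14.3467

14.347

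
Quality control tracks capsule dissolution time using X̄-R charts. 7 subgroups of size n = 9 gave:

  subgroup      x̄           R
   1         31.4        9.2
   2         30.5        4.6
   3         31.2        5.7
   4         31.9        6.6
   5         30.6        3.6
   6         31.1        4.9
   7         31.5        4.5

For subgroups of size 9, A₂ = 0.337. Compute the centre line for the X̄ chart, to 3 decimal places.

X̄̄ = (31.4 + 30.5 + 31.2 + 31.9 + 30.6 + 31.1 + 31.5) / 7 = 218.2000 / 7 = 31.1714
CL = X̄̄ = 31.1714

31.171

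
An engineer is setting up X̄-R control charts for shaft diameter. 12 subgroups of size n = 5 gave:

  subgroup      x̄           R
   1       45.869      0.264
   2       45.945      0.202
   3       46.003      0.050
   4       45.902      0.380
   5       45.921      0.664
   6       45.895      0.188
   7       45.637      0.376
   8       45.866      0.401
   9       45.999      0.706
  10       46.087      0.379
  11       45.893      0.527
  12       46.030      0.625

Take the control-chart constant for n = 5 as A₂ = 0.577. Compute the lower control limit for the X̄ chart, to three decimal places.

X̄̄ = (45.869 + 45.945 + 46.003 + 45.902 + 45.921 + 45.895 + 45.637 + 45.866 + 45.999 + 46.087 + 45.893 + 46.030) / 12 = 551.0470 / 12 = 45.9206
R̄ = (0.264 + 0.202 + 0.050 + 0.380 + 0.664 + 0.188 + 0.376 + 0.401 + 0.706 + 0.379 + 0.527 + 0.625) / 12 = 4.7620 / 12 = 0.3968
LCL = X̄̄ − A₂·R̄ = 45.9206 − 0.577 × 0.3968 = 45.6916

45.692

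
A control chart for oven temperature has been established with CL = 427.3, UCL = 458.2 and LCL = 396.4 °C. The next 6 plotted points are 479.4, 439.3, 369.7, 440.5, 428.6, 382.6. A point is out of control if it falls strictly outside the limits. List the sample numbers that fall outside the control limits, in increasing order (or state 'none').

Compare each point to [396.4, 458.2]: sample 1 = 479.4 > UCL; sample 3 = 369.7 < LCL; sample 6 = 382.6 < LCL.

1, 3, 6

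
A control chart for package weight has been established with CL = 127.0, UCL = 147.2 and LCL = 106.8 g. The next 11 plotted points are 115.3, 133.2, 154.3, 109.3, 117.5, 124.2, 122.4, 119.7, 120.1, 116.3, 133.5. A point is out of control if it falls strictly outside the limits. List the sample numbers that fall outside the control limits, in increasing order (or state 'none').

3

Compare each point to [106.8, 147.2]: sample 3 = 154.3 > UCL.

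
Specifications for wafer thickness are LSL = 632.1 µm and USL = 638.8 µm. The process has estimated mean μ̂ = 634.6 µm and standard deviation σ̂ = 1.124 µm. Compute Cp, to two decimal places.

Cp = (USL − LSL) / (6σ̂) = (638.8 − 632.1) / (6 × 1.124) = 6.7000 / 6.7440 = 0.9935

0.99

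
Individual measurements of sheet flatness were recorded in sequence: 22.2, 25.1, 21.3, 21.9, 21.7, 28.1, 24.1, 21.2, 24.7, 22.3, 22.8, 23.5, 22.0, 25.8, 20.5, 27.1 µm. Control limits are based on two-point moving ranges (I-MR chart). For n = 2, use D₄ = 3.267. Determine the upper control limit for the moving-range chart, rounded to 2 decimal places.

9.82

Moving ranges: 2.9, 3.8, 0.6, 0.2, 6.4, 4.0, 2.9, 3.5, 2.4, 0.5, 0.7, 1.5, 3.8, 5.3, 6.6; M̄R̄ = 45.1000 / 15 = 3.0067
UCL_MR = D₄·M̄R̄ = 3.267 × 3.0067 = 9.8228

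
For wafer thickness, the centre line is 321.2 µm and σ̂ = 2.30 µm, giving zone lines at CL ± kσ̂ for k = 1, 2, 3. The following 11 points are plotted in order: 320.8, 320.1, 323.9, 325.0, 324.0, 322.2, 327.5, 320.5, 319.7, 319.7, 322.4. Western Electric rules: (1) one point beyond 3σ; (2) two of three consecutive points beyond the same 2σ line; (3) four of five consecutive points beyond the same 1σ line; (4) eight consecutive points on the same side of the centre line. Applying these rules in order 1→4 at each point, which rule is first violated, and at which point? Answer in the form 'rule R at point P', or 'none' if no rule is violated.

rule 3 at point 7

Zone of each point (C = within 1σ̂, B = 1σ̂–2σ̂, A = 2σ̂–3σ̂, * = beyond 3σ̂; sign = side of CL): 1:-C, 2:-C, 3:+B, 4:+B, 5:+B, 6:+C, 7:+A, 8:-C, 9:-C, 10:-C, 11:+C
Rule 3 (four of five consecutive points beyond the same 1σ limit) is satisfied at point 7.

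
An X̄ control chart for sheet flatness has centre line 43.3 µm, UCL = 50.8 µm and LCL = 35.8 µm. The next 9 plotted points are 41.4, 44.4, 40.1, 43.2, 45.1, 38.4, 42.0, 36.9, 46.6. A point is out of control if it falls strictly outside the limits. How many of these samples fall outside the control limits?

0

All 9 points lie within [35.8, 50.8].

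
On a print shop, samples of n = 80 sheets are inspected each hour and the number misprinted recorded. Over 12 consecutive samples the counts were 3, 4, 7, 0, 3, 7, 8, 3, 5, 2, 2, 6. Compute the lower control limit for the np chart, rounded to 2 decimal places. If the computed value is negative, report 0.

p̄ = Σdᵢ / (k·n) = 50 / (12 × 80) = 0.05208
LCL = np̄ − 3·√(np̄(1−p̄)) = 4.1667 − 3 × 1.9874 = -1.7955 → 0 (negative, so LCL = 0)

0.00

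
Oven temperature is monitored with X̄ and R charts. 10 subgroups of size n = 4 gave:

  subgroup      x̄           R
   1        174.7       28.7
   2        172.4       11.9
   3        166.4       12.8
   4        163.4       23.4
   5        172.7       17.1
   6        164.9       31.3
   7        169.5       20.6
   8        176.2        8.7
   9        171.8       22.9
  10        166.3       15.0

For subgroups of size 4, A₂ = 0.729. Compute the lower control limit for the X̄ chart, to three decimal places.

155.804

X̄̄ = (174.7 + 172.4 + 166.4 + 163.4 + 172.7 + 164.9 + 169.5 + 176.2 + 171.8 + 166.3) / 10 = 1698.3000 / 10 = 169.8300
R̄ = (28.7 + 11.9 + 12.8 + 23.4 + 17.1 + 31.3 + 20.6 + 8.7 + 22.9 + 15.0) / 10 = 192.4000 / 10 = 19.2400
LCL = X̄̄ − A₂·R̄ = 169.8300 − 0.729 × 19.2400 = 155.8040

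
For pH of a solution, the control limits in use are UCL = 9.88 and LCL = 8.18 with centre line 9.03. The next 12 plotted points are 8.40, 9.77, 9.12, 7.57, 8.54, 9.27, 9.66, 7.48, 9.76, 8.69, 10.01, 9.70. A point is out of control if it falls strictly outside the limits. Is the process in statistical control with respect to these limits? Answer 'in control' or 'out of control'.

out of control

Compare each point to [8.18, 9.88]: sample 4 = 7.57 < LCL; sample 8 = 7.48 < LCL; sample 11 = 10.01 > UCL.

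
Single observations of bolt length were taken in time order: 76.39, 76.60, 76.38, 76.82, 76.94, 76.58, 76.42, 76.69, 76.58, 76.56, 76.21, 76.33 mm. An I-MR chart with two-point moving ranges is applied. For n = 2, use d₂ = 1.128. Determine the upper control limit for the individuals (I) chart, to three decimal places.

X̄ = (76.39 + 76.60 + 76.38 + 76.82 + 76.94 + 76.58 + 76.42 + 76.69 + 76.58 + 76.56 + 76.21 + 76.33) / 12 = 76.5417
Moving ranges: 0.21, 0.22, 0.44, 0.12, 0.36, 0.16, 0.27, 0.11, 0.02, 0.35, 0.12; M̄R̄ = 2.3800 / 11 = 0.2164
UCL = X̄ + 3·M̄R̄/d₂ = 76.5417 + 3 × 0.2164 / 1.128 = 77.1171

77.117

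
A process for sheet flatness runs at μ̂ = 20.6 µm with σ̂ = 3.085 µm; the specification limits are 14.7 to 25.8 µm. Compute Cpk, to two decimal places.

Cpu = (USL − μ̂) / (3σ̂) = (25.8 − 20.6) / (3 × 3.085) = 0.5619; Cpl = (μ̂ − LSL) / (3σ̂) = (20.6 − 14.7) / (3 × 3.085) = 0.6375; Cpk = min(Cpu, Cpl) = 0.5619

0.56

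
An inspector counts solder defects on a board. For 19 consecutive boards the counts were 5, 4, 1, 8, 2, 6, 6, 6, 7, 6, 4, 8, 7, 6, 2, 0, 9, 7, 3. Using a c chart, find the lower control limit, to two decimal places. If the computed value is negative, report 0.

0.00

c̄ = (5 + 4 + 1 + 8 + 2 + 6 + 6 + 6 + 7 + 6 + 4 + 8 + 7 + 6 + 2 + 0 + 9 + 7 + 3) / 19 = 97 / 19 = 5.1053
LCL = c̄ − 3√c̄ = 5.1053 − 3 × 2.2595 = -1.6732 → 0 (cannot be negative)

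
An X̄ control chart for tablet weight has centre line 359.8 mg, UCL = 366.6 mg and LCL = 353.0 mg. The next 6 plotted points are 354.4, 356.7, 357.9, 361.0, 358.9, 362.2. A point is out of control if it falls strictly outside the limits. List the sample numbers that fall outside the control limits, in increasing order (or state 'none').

none

All 6 points lie within [353.0, 366.6].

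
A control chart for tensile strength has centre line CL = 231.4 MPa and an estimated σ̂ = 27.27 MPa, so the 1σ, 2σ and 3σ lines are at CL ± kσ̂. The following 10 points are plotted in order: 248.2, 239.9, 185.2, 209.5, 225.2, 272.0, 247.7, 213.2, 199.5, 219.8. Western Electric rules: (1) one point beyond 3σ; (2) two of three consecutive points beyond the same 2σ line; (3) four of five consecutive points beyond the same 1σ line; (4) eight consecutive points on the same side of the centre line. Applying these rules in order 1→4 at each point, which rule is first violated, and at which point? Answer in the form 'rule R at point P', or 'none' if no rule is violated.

none

Zone of each point (C = within 1σ̂, B = 1σ̂–2σ̂, A = 2σ̂–3σ̂, * = beyond 3σ̂; sign = side of CL): 1:+C, 2:+C, 3:-B, 4:-C, 5:-C, 6:+B, 7:+C, 8:-C, 9:-B, 10:-C
No rule fires across all 10 points.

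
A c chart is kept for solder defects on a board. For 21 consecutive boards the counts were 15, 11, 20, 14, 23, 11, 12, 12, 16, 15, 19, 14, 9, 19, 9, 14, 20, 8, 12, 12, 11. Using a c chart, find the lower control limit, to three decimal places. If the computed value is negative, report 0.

c̄ = (15 + 11 + 20 + 14 + 23 + 11 + 12 + 12 + 16 + 15 + 19 + 14 + 9 + 19 + 9 + 14 + 20 + 8 + 12 + 12 + 11) / 21 = 296 / 21 = 14.0952
LCL = c̄ − 3√c̄ = 14.0952 − 3 × 3.7544 = 2.8322

2.832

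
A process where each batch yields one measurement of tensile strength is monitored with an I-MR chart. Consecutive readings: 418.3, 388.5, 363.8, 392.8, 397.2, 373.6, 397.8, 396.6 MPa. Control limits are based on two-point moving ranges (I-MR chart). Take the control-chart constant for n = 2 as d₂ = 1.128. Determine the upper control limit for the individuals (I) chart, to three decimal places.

443.089

X̄ = (418.3 + 388.5 + 363.8 + 392.8 + 397.2 + 373.6 + 397.8 + 396.6) / 8 = 391.0750
Moving ranges: 29.8, 24.7, 29.0, 4.4, 23.6, 24.2, 1.2; M̄R̄ = 136.9000 / 7 = 19.5571
UCL = X̄ + 3·M̄R̄/d₂ = 391.0750 + 3 × 19.5571 / 1.128 = 443.0887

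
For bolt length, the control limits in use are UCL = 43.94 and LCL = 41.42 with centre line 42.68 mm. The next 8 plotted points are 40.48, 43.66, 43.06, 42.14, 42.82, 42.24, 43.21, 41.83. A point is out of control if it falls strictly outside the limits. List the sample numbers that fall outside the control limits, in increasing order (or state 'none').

1

Compare each point to [41.42, 43.94]: sample 1 = 40.48 < LCL.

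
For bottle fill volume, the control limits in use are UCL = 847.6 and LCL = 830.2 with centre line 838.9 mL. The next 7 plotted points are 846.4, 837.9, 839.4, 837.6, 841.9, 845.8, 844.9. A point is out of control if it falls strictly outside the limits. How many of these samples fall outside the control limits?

0

All 7 points lie within [830.2, 847.6].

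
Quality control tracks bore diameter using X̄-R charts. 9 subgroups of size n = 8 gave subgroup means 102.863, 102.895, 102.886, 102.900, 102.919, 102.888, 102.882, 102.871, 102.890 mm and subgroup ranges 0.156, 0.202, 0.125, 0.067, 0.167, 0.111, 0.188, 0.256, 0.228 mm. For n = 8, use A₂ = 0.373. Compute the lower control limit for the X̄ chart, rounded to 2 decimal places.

102.83

X̄̄ = (102.863 + 102.895 + 102.886 + 102.900 + 102.919 + 102.888 + 102.882 + 102.871 + 102.890) / 9 = 925.9940 / 9 = 102.8882
R̄ = (0.156 + 0.202 + 0.125 + 0.067 + 0.167 + 0.111 + 0.188 + 0.256 + 0.228) / 9 = 1.5000 / 9 = 0.1667
LCL = X̄̄ − A₂·R̄ = 102.8882 − 0.373 × 0.1667 = 102.8261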